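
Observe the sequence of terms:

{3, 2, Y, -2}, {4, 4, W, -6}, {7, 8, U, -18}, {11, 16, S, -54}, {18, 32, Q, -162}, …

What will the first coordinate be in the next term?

First coordinate: each term is the sum of the two before it, so 3, 4, 7, 11, 18 → 29.
For the second coordinate, ×2 each step: 2, 4, 8, 16, 32 → 64.
For the letter, letters move back 2 places in the alphabet: Y, W, U, S, Q → O.
Fourth coordinate — ×3 each step: -2, -6, -18, -54, -162 → -486.

29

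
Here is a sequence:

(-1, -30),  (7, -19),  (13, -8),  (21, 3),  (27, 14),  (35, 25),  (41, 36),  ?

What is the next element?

(49, 47)

First slot: -1, 7, 13, 21, 27, 35, 41 → 49 (alternating steps +8, +6, +8, +6, …).
Second slot: +11 each step, so -30, -19, -8, 3, 14, 25, 36 → 47.
So the next element is (49, 47).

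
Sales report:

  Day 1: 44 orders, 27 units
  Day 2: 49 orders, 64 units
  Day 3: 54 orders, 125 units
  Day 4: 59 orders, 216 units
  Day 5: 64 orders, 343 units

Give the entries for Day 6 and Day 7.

Orders: 44, 49, 54, 59, 64 → 69 → 74 (+5 each step).
For the units, perfect cubes: 3³, 4³, 5³, …: 27, 64, 125, 216, 343 → 512 → 729.
So the next two lines are 69 orders, 512 units and 74 orders, 729 units.

69 orders, 512 units; 74 orders, 729 units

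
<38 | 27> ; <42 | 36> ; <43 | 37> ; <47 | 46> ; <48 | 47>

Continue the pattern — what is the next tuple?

First value — alternating steps +4, +1, +4, +1, …: 38, 42, 43, 47, 48 → 52.
Second value: 27, 36, 37, 46, 47 → 56 (alternating steps +9, +1, +9, +1, …).
Combining the parts gives <52 | 56>.

<52 | 56>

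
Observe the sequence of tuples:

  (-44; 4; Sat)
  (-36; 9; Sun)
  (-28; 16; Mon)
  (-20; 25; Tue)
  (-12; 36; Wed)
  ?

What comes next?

First entry: +8 each step; -44, -36, -28, -20, -12 → -4.
Second entry: 4, 9, 16, 25, 36 → 49 (perfect squares: 2², 3², 4², …).
Day: runs through the weekdays Mon→Sun; Sat, Sun, Mon, Tue, Wed → Thu.
Combining the parts gives (-4; 49; Thu).

(-4; 49; Thu)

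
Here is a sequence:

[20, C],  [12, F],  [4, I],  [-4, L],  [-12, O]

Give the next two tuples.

[-20, R], [-28, U]

First coordinate goes 20, 12, 4, -4, -12 → -20 → -28 (−8 each step).
Letter goes C, F, I, L, O → R → U (letters move forward 3 places in the alphabet).
So the next two tuples are [-20, R] and [-28, U].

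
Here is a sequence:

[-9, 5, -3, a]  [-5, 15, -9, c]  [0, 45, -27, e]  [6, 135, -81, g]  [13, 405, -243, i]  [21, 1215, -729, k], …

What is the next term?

For the first entry, differences are 4, 5, 6, … (increasing by 1 each time): -9, -5, 0, 6, 13, 21 → 30.
Second entry — ×3 each step: 5, 15, 45, 135, 405, 1215 → 3645.
Third entry: -3, -9, -27, -81, -243, -729 → -2187 (×3 each step).
Letter — letters move forward 2 places in the alphabet: a, c, e, g, i, k → m.
So the next term is [30, 3645, -2187, m].

[30, 3645, -2187, m]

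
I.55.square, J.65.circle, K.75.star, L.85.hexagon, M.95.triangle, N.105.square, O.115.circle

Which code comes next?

Letter — letters move forward 1 place in the alphabet: I, J, K, L, M, N, O → P.
Second component: +10 each step, so 55, 65, 75, 85, 95, 105, 115 → 125.
Shape: repeats square → circle → star → hexagon → triangle; square, circle, star, hexagon, triangle, square, circle → star.
So the next code is P.125.star.

P.125.star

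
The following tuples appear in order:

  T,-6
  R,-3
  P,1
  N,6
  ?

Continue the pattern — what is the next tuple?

Letter: letters move back 2 places in the alphabet, so T, R, P, N → L.
Second slot: -6, -3, 1, 6 → 12 (differences are 3, 4, 5, … (increasing by 1 each time)).
So the next tuple is L,12.

L,12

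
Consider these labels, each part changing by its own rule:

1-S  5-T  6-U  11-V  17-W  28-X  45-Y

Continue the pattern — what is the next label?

First component: each term is the sum of the two before it, so 1, 5, 6, 11, 17, 28, 45 → 73.
Letter goes S, T, U, V, W, X, Y → Z (letters move forward 1 place in the alphabet).
Combining the parts gives 73-Z.

73-Z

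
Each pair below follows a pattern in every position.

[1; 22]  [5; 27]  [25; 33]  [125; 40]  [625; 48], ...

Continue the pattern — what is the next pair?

[3125; 57]

First component: ×5 each step; 1, 5, 25, 125, 625 → 3125.
Second component — differences are 5, 6, 7, … (increasing by 1 each time): 22, 27, 33, 40, 48 → 57.
So the next pair is [3125; 57].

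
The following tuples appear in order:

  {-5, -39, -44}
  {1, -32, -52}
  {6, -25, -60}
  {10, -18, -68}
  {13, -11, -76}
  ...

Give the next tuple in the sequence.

First component: -5, 1, 6, 10, 13 → 15 (differences are 6, 5, 4, … (decreasing by 1 each time)).
Second component: +7 each step; -39, -32, -25, -18, -11 → -4.
Third component goes -44, -52, -60, -68, -76 → -84 (−8 each step).
So the next tuple is {15, -4, -84}.

{15, -4, -84}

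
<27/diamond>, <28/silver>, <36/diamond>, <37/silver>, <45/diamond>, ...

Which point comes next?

<46/silver>

First part: alternating steps +1, +8, +1, +8, …; 27, 28, 36, 37, 45 → 46.
Rank — alternates diamond ↔ silver: diamond, silver, diamond, silver, diamond → silver.
So the next point is <46/silver>.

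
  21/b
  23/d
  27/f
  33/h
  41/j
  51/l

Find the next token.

First component goes 21, 23, 27, 33, 41, 51 → 63 (differences are 2, 4, 6, … (increasing by 2 each time)).
Letter: letters move forward 2 places in the alphabet; b, d, f, h, j, l → n.
So the next token is 63/n.

63/n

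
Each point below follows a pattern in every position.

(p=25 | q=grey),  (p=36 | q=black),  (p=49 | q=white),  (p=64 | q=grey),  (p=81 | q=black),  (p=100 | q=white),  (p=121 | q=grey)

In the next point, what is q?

black

Q: repeats grey → black → white; grey, black, white, grey, black, white, grey → black.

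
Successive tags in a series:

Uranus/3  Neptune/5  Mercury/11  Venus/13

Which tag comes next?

Planet — runs through the planets Mercury→Neptune: Uranus, Neptune, Mercury, Venus → Earth.
Second component: alternating steps +2, +6, +2, +6, …, so 3, 5, 11, 13 → 19.
So the next tag is Earth/19.

Earth/19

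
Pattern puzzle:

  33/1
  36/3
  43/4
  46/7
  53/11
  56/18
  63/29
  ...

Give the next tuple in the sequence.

First value: 33, 36, 43, 46, 53, 56, 63 → 66 (alternating steps +3, +7, +3, +7, …).
Second value — each term is the sum of the two before it: 1, 3, 4, 7, 11, 18, 29 → 47.
Combining the parts gives 66/47.

66/47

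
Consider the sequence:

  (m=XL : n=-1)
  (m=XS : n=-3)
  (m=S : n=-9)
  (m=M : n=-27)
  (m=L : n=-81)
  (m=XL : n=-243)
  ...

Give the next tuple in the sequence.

(m=XS : n=-729)

M: XL, XS, S, M, L, XL → XS (repeats XL → XS → S → M → L).
N: ×3 each step; -1, -3, -9, -27, -81, -243 → -729.
Putting it together: (m=XS : n=-729).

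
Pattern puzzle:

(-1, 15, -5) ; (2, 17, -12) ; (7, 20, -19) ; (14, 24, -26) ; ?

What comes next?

First slot: differences are 3, 5, 7, … (increasing by 2 each time); -1, 2, 7, 14 → 23.
Second slot goes 15, 17, 20, 24 → 29 (differences are 2, 3, 4, … (increasing by 1 each time)).
Third slot: −7 each step; -5, -12, -19, -26 → -33.
Putting it together: (23, 29, -33).

(23, 29, -33)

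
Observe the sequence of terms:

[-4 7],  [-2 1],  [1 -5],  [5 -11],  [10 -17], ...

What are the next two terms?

First value: differences are 2, 3, 4, … (increasing by 1 each time); -4, -2, 1, 5, 10 → 16 → 23.
Second value: −6 each step; 7, 1, -5, -11, -17 → -23 → -29.
Putting the parts together: [16 -23] and then [23 -29].

[16 -23], [23 -29]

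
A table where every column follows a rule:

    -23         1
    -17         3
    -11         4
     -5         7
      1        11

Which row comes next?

7  18

First component: -23, -17, -11, -5, 1 → 7 (+6 each step).
Second component: each term is the sum of the two before it, so 1, 3, 4, 7, 11 → 18.
Combining the parts gives 7  18.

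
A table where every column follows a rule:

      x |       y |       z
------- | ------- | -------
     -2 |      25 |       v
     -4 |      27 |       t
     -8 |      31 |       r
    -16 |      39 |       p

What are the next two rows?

Column x — ×2 each step: -2, -4, -8, -16 → -32 → -64.
Column y — together with the column x always sums to 23: 25, 27, 31, 39 → 55 → 87.
Column z: v, t, r, p → n → l (letters move back 2 places in the alphabet).
So the next two rows are -32  55  n and -64  87  l.

-32  55  n; -64  87  l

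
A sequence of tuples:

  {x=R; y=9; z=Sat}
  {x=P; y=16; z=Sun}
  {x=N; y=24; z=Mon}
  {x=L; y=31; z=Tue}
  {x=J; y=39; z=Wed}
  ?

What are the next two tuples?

X: R, P, N, L, J → H → F (letters move back 2 places in the alphabet).
Y goes 9, 16, 24, 31, 39 → 46 → 54 (alternating steps +7, +8, +7, +8, …).
Z goes Sat, Sun, Mon, Tue, Wed → Thu → Fri (runs through the weekdays Mon→Sun).
Putting the parts together: {x=H; y=46; z=Thu} and then {x=F; y=54; z=Fri}.

{x=H; y=46; z=Thu}, {x=F; y=54; z=Fri}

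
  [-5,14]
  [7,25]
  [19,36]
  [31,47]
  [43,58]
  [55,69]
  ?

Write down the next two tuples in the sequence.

First coordinate: -5, 7, 19, 31, 43, 55 → 67 → 79 (+12 each step).
Second coordinate: +11 each step; 14, 25, 36, 47, 58, 69 → 80 → 91.
So the next two tuples are [67,80] and [79,91].

[67,80], [79,91]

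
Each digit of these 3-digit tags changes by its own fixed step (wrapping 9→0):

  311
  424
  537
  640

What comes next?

For the first digit, +1 each step, mod 10: 3, 4, 5, 6 → 7.
Second digit: +1 each step, mod 10; 1, 2, 3, 4 → 5.
Third digit: +3 each step, mod 10, so 1, 4, 7, 0 → 3.
So the next tag is 753.

753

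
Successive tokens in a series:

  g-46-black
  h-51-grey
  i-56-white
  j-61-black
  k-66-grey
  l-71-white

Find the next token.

m-76-black

Letter: letters move forward 1 place in the alphabet; g, h, i, j, k, l → m.
Second component: +5 each step, so 46, 51, 56, 61, 66, 71 → 76.
Shade goes black, grey, white, black, grey, white → black (repeats black → grey → white).
So the next token is m-76-black.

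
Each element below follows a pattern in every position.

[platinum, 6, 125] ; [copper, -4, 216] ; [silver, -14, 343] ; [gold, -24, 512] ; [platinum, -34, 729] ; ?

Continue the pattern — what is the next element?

[copper, -44, 1000]

For the metal, repeats platinum → copper → silver → gold: platinum, copper, silver, gold, platinum → copper.
Second component goes 6, -4, -14, -24, -34 → -44 (−10 each step).
Third component: perfect cubes: 5³, 6³, 7³, …; 125, 216, 343, 512, 729 → 1000.
Putting it together: [copper, -44, 1000].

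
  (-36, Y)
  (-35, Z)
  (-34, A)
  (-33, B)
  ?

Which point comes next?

First part goes -36, -35, -34, -33 → -32 (+1 each step).
Letter: letters move forward 1 place in the alphabet, wrapping Z→A, so Y, Z, A, B → C.
Putting it together: (-32, C).

(-32, C)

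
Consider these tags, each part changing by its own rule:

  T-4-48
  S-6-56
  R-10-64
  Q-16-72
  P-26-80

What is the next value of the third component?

88

For the third component, +8 each step: 48, 56, 64, 72, 80 → 88.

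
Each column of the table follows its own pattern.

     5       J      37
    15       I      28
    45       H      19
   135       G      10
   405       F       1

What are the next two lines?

First component: ×3 each step; 5, 15, 45, 135, 405 → 1215 → 3645.
Letter goes J, I, H, G, F → E → D (letters move back 1 place in the alphabet).
Third component — −9 each step: 37, 28, 19, 10, 1 → -8 → -17.
So the next two lines are 1215  E  -8 and 3645  D  -17.

1215  E  -8; 3645  D  -17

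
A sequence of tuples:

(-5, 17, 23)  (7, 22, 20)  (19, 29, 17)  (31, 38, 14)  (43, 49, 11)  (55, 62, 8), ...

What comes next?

(67, 77, 5)

For the first slot, +12 each step: -5, 7, 19, 31, 43, 55 → 67.
Second slot: differences are 5, 7, 9, … (increasing by 2 each time), so 17, 22, 29, 38, 49, 62 → 77.
Third slot: 23, 20, 17, 14, 11, 8 → 5 (−3 each step).
Combining the parts gives (67, 77, 5).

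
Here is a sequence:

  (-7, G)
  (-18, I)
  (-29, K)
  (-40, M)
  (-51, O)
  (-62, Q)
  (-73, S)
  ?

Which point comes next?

For the first entry, −11 each step: -7, -18, -29, -40, -51, -62, -73 → -84.
Letter: letters move forward 2 places in the alphabet, so G, I, K, M, O, Q, S → U.
Putting it together: (-84, U).

(-84, U)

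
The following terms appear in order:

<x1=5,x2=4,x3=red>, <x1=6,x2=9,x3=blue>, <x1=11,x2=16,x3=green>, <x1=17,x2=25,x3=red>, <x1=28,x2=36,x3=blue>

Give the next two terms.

<x1=45,x2=49,x3=green>, <x1=73,x2=64,x3=red>

For the x1, each term is the sum of the two before it: 5, 6, 11, 17, 28 → 45 → 73.
X2: perfect squares: 2², 3², 4², …, so 4, 9, 16, 25, 36 → 49 → 64.
X3 — repeats red → blue → green: red, blue, green, red, blue → green → red.
Putting the parts together: <x1=45,x2=49,x3=green> and then <x1=73,x2=64,x3=red>.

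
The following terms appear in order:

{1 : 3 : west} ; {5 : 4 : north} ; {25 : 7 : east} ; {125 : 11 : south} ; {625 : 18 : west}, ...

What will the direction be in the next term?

Direction: repeats west → north → east → south; west, north, east, south, west → north.

north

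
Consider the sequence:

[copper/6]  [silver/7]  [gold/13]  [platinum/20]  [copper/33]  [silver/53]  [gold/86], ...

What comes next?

[platinum/139]

Metal: copper, silver, gold, platinum, copper, silver, gold → platinum (repeats copper → silver → gold → platinum).
Second component: 6, 7, 13, 20, 33, 53, 86 → 139 (each term is the sum of the two before it).
So the next point is [platinum/139].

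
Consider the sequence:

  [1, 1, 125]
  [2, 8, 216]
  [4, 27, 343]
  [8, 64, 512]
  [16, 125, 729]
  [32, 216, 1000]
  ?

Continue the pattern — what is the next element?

First slot goes 1, 2, 4, 8, 16, 32 → 64 (×2 each step).
Second slot: perfect cubes: 1³, 2³, 3³, …; 1, 8, 27, 64, 125, 216 → 343.
Third slot: perfect cubes: 5³, 6³, 7³, …; 125, 216, 343, 512, 729, 1000 → 1331.
Putting it together: [64, 343, 1331].

[64, 343, 1331]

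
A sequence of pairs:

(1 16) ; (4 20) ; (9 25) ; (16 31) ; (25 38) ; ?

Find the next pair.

For the first value, perfect squares: 1², 2², 3², …: 1, 4, 9, 16, 25 → 36.
For the second value, differences are 4, 5, 6, … (increasing by 1 each time): 16, 20, 25, 31, 38 → 46.
Putting it together: (36 46).

(36 46)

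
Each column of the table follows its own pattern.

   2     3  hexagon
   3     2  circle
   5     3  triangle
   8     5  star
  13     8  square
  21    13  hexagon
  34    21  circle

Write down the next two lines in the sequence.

First component — each term is the sum of the two before it: 2, 3, 5, 8, 13, 21, 34 → 55 → 89.
Second component goes 3, 2, 3, 5, 8, 13, 21 → 34 → 55 (always the previous value of the first component).
Shape: repeats hexagon → circle → triangle → star → square, so hexagon, circle, triangle, star, square, hexagon, circle → triangle → star.
Putting the parts together: 55  34  triangle and then 89  55  star.

55  34  triangle; 89  55  star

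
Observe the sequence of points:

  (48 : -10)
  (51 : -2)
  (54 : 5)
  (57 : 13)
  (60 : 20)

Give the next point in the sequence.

For the first coordinate, +3 each step: 48, 51, 54, 57, 60 → 63.
Second coordinate — alternating steps +8, +7, +8, +7, …: -10, -2, 5, 13, 20 → 28.
Putting it together: (63 : 28).

(63 : 28)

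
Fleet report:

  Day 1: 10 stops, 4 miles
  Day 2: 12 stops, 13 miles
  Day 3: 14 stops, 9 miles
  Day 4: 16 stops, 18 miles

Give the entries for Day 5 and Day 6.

Stops goes 10, 12, 14, 16 → 18 → 20 (+2 each step).
Miles goes 4, 13, 9, 18 → 14 → 23 (alternating steps +9, −4, +9, −4, …).
Putting the parts together: 18 stops, 14 miles and then 20 stops, 23 miles.

18 stops, 14 miles; 20 stops, 23 miles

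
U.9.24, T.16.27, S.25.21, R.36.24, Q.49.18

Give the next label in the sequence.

P.64.21

Letter: letters move back 1 place in the alphabet; U, T, S, R, Q → P.
Second component: perfect squares: 3², 4², 5², …; 9, 16, 25, 36, 49 → 64.
Third component: alternating steps +3, −6, +3, −6, …, so 24, 27, 21, 24, 18 → 21.
Putting it together: P.64.21.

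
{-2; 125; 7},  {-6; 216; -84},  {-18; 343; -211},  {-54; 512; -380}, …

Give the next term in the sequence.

For the first value, ×3 each step: -2, -6, -18, -54 → -162.
Second value: perfect cubes: 5³, 6³, 7³, …, so 125, 216, 343, 512 → 729.
Third value: together with the second value always sums to 132, so 7, -84, -211, -380 → -597.
Combining the parts gives {-162; 729; -597}.

{-162; 729; -597}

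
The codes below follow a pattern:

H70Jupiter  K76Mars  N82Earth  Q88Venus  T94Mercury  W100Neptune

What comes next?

Letter: H, K, N, Q, T, W → Z (letters move forward 3 places in the alphabet).
Second component: 70, 76, 82, 88, 94, 100 → 106 (+6 each step).
Planet: runs backward through the planets Mercury→Neptune, so Jupiter, Mars, Earth, Venus, Mercury, Neptune → Uranus.
Putting it together: Z106Uranus.

Z106Uranus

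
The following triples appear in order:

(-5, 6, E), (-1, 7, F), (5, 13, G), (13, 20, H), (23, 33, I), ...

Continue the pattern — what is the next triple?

(35, 53, J)

First component: -5, -1, 5, 13, 23 → 35 (differences are 4, 6, 8, … (increasing by 2 each time)).
Second component: each term is the sum of the two before it; 6, 7, 13, 20, 33 → 53.
Letter goes E, F, G, H, I → J (letters move forward 1 place in the alphabet).
So the next triple is (35, 53, J).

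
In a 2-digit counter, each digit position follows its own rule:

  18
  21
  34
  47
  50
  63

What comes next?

For the first digit, +1 each step, mod 10: 1, 2, 3, 4, 5, 6 → 7.
Second digit: +3 each step, mod 10, so 8, 1, 4, 7, 0, 3 → 6.
So the next label is 76.

76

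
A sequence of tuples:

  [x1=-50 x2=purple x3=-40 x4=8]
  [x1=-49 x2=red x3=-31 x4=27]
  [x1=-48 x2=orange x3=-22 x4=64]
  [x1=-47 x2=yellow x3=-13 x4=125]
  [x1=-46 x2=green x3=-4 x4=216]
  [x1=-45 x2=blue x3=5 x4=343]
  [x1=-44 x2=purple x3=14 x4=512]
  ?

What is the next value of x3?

X3: +9 each step, so -40, -31, -22, -13, -4, 5, 14 → 23.

23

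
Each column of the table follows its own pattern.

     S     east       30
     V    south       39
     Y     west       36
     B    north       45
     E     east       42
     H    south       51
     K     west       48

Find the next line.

N  north  57

Letter goes S, V, Y, B, E, H, K → N (letters move forward 3 places in the alphabet, wrapping Z→A).
Direction goes east, south, west, north, east, south, west → north (repeats east → south → west → north).
Third component goes 30, 39, 36, 45, 42, 51, 48 → 57 (alternating steps +9, −3, +9, −3, …).
Combining the parts gives N  north  57.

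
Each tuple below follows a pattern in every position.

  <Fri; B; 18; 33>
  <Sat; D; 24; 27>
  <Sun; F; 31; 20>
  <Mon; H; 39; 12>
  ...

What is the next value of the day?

Tue

Day — runs through the weekdays Mon→Sun: Fri, Sat, Sun, Mon → Tue.
Letter — letters move forward 2 places in the alphabet: B, D, F, H → J.
Third value — differences are 6, 7, 8, … (increasing by 1 each time): 18, 24, 31, 39 → 48.
Fourth value goes 33, 27, 20, 12 → 3 (together with the third value always sums to 51).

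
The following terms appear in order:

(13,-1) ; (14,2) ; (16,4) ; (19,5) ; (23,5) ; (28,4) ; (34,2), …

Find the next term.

For the first value, differences are 1, 2, 3, … (increasing by 1 each time): 13, 14, 16, 19, 23, 28, 34 → 41.
Second value: differences are 3, 2, 1, … (decreasing by 1 each time), so -1, 2, 4, 5, 5, 4, 2 → -1.
Putting it together: (41,-1).

(41,-1)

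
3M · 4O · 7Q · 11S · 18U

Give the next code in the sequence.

29W

For the first component, each term is the sum of the two before it: 3, 4, 7, 11, 18 → 29.
Letter goes M, O, Q, S, U → W (letters move forward 2 places in the alphabet).
Combining the parts gives 29W.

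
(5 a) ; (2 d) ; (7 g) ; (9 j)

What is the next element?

First coordinate goes 5, 2, 7, 9 → 16 (each term is the sum of the two before it).
Letter: letters move forward 3 places in the alphabet; a, d, g, j → m.
Combining the parts gives (16 m).

(16 m)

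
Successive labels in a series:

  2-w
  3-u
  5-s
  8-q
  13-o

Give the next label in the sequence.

First component: each term is the sum of the two before it; 2, 3, 5, 8, 13 → 21.
Letter — letters move back 2 places in the alphabet: w, u, s, q, o → m.
Putting it together: 21-m.

21-m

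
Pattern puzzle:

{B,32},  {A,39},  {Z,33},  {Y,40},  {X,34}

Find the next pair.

Letter: letters move back 1 place in the alphabet, wrapping A→Z, so B, A, Z, Y, X → W.
Second coordinate: alternating steps +7, −6, +7, −6, …, so 32, 39, 33, 40, 34 → 41.
Combining the parts gives {W,41}.

{W,41}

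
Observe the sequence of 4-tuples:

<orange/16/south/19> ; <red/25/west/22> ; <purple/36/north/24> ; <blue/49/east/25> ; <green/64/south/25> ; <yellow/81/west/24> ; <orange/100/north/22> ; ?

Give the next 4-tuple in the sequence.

<red/121/east/19>

For the colour, repeats orange → red → purple → blue → green → yellow: orange, red, purple, blue, green, yellow, orange → red.
For the second component, perfect squares: 4², 5², 6², …: 16, 25, 36, 49, 64, 81, 100 → 121.
For the direction, repeats south → west → north → east: south, west, north, east, south, west, north → east.
For the fourth component, differences are 3, 2, 1, … (decreasing by 1 each time): 19, 22, 24, 25, 25, 24, 22 → 19.
Combining the parts gives <red/121/east/19>.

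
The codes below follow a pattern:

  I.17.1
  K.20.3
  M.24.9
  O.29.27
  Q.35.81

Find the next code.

Letter — letters move forward 2 places in the alphabet: I, K, M, O, Q → S.
Second component goes 17, 20, 24, 29, 35 → 42 (differences are 3, 4, 5, … (increasing by 1 each time)).
Third component: ×3 each step, so 1, 3, 9, 27, 81 → 243.
Putting it together: S.42.243.

S.42.243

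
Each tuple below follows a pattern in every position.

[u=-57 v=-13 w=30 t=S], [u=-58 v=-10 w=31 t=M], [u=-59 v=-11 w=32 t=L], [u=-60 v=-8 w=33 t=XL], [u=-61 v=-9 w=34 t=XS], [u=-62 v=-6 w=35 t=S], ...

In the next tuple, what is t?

U: −1 each step, so -57, -58, -59, -60, -61, -62 → -63.
V: -13, -10, -11, -8, -9, -6 → -7 (alternating steps +3, −1, +3, −1, …).
W: together with the u always sums to -27, so 30, 31, 32, 33, 34, 35 → 36.
T: repeats S → M → L → XL → XS, so S, M, L, XL, XS, S → M.

M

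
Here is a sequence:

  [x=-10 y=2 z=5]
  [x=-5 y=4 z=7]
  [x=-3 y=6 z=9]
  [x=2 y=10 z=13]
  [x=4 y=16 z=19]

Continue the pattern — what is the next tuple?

X — alternating steps +5, +2, +5, +2, …: -10, -5, -3, 2, 4 → 9.
Y — each term is the sum of the two before it: 2, 4, 6, 10, 16 → 26.
Z: always 3 more than the y, so 5, 7, 9, 13, 19 → 29.
Putting it together: [x=9 y=26 z=29].

[x=9 y=26 z=29]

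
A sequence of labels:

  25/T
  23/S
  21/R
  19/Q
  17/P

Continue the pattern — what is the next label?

For the first component, −2 each step: 25, 23, 21, 19, 17 → 15.
Letter: letters move back 1 place in the alphabet, so T, S, R, Q, P → O.
Combining the parts gives 15/O.

15/O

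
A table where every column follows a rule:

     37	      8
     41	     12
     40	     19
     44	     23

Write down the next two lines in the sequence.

For the first component, alternating steps +4, −1, +4, −1, …: 37, 41, 40, 44 → 43 → 47.
Second component: 8, 12, 19, 23 → 30 → 34 (alternating steps +4, +7, +4, +7, …).
Putting the parts together: 43  30 and then 47  34.

43  30; 47  34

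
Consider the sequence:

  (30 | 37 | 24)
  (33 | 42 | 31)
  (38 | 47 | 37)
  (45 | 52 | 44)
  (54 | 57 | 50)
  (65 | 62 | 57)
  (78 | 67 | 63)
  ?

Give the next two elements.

First slot: differences are 3, 5, 7, … (increasing by 2 each time); 30, 33, 38, 45, 54, 65, 78 → 93 → 110.
Second slot: +5 each step, so 37, 42, 47, 52, 57, 62, 67 → 72 → 77.
Third slot — alternating steps +7, +6, +7, +6, …: 24, 31, 37, 44, 50, 57, 63 → 70 → 76.
So the next two elements are (93 | 72 | 70) and (110 | 77 | 76).

(93 | 72 | 70), (110 | 77 | 76)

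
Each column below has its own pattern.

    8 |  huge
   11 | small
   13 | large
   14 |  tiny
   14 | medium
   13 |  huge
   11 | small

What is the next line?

First component: 8, 11, 13, 14, 14, 13, 11 → 8 (differences are 3, 2, 1, … (decreasing by 1 each time)).
Size goes huge, small, large, tiny, medium, huge, small → large (repeats huge → small → large → tiny → medium).
Combining the parts gives 8  large.

8  large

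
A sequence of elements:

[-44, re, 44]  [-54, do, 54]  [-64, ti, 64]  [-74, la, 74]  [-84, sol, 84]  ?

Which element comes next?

[-94, fa, 94]

First entry: -44, -54, -64, -74, -84 → -94 (−10 each step).
For the note, runs backward through the solfège scale do→ti: re, do, ti, la, sol → fa.
Third entry: always the negative of the first entry, so 44, 54, 64, 74, 84 → 94.
So the next element is [-94, fa, 94].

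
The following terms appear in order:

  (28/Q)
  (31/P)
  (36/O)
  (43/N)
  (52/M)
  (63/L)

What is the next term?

First entry: 28, 31, 36, 43, 52, 63 → 76 (differences are 3, 5, 7, … (increasing by 2 each time)).
Letter: letters move back 1 place in the alphabet; Q, P, O, N, M, L → K.
Combining the parts gives (76/K).

(76/K)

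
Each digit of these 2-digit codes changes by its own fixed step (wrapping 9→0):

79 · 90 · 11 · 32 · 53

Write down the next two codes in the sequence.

74, 95

First digit: +2 each step, mod 10; 7, 9, 1, 3, 5 → 7 → 9.
Second digit: +1 each step, mod 10, so 9, 0, 1, 2, 3 → 4 → 5.
So the next two codes are 74 and 95.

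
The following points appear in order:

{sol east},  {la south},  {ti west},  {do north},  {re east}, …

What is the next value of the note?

mi

Note — runs through the solfège scale do→ti: sol, la, ti, do, re → mi.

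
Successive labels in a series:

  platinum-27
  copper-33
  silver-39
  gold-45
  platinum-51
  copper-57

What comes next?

silver-63

Metal: platinum, copper, silver, gold, platinum, copper → silver (repeats platinum → copper → silver → gold).
Second component — +6 each step: 27, 33, 39, 45, 51, 57 → 63.
Combining the parts gives silver-63.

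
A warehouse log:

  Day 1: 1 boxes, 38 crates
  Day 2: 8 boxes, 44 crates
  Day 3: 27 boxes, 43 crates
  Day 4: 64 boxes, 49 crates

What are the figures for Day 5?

125 boxes, 48 crates

Boxes: perfect cubes: 1³, 2³, 3³, …, so 1, 8, 27, 64 → 125.
For the crates, alternating steps +6, −1, +6, −1, …: 38, 44, 43, 49 → 48.
So the next line is 125 boxes, 48 crates.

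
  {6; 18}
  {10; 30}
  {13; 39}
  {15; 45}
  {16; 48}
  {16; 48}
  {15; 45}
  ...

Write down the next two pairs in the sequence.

{13; 39}, {10; 30}

First part — differences are 4, 3, 2, … (decreasing by 1 each time): 6, 10, 13, 15, 16, 16, 15 → 13 → 10.
For the second part, always 3 × the first part: 18, 30, 39, 45, 48, 48, 45 → 39 → 30.
So the next two pairs are {13; 39} and {10; 30}.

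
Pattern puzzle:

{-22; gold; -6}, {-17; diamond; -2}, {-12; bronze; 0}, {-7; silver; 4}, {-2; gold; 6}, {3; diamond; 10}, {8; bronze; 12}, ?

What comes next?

First part goes -22, -17, -12, -7, -2, 3, 8 → 13 (+5 each step).
Rank goes gold, diamond, bronze, silver, gold, diamond, bronze → silver (repeats gold → diamond → bronze → silver).
For the third part, alternating steps +4, +2, +4, +2, …: -6, -2, 0, 4, 6, 10, 12 → 16.
So the next tuple is {13; silver; 16}.

{13; silver; 16}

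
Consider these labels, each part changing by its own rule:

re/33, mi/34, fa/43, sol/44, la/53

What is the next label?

ti/54

Note: re, mi, fa, sol, la → ti (runs through the solfège scale do→ti).
Second component goes 33, 34, 43, 44, 53 → 54 (alternating steps +1, +9, +1, +9, …).
Combining the parts gives ti/54.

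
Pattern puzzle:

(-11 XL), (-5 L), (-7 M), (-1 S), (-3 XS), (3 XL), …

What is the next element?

(1 L)

First entry goes -11, -5, -7, -1, -3, 3 → 1 (alternating steps +6, −2, +6, −2, …).
Size goes XL, L, M, S, XS, XL → L (repeats XL → L → M → S → XS).
Combining the parts gives (1 L).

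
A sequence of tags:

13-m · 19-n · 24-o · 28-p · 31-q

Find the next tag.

First component — differences are 6, 5, 4, … (decreasing by 1 each time): 13, 19, 24, 28, 31 → 33.
Letter: m, n, o, p, q → r (letters move forward 1 place in the alphabet).
Combining the parts gives 33-r.

33-r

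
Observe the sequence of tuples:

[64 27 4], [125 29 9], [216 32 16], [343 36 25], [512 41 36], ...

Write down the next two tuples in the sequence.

[729 47 49], [1000 54 64]

First value: perfect cubes: 4³, 5³, 6³, …, so 64, 125, 216, 343, 512 → 729 → 1000.
Second value — differences are 2, 3, 4, … (increasing by 1 each time): 27, 29, 32, 36, 41 → 47 → 54.
Third value: 4, 9, 16, 25, 36 → 49 → 64 (perfect squares: 2², 3², 4², …).
Putting the parts together: [729 47 49] and then [1000 54 64].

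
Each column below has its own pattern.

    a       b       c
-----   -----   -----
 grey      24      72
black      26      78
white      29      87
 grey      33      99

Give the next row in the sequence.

black  38  114

Column a — repeats grey → black → white: grey, black, white, grey → black.
Column b: differences are 2, 3, 4, … (increasing by 1 each time), so 24, 26, 29, 33 → 38.
Column c: always 3 × the column b, so 72, 78, 87, 99 → 114.
Combining the parts gives black  38  114.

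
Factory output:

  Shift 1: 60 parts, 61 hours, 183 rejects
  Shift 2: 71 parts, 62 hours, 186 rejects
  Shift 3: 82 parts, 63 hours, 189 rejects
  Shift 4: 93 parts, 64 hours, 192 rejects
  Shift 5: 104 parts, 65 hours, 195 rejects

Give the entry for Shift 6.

Parts: +11 each step, so 60, 71, 82, 93, 104 → 115.
Hours goes 61, 62, 63, 64, 65 → 66 (+1 each step).
Rejects: always 3 × the hours; 183, 186, 189, 192, 195 → 198.
Putting it together: 115 parts, 66 hours, 198 rejects.

115 parts, 66 hours, 198 rejects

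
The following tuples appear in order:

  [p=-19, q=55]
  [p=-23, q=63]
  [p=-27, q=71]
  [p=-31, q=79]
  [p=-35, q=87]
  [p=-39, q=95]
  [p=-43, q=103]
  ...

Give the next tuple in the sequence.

P: -19, -23, -27, -31, -35, -39, -43 → -47 (−4 each step).
Q: +8 each step; 55, 63, 71, 79, 87, 95, 103 → 111.
Putting it together: [p=-47, q=111].

[p=-47, q=111]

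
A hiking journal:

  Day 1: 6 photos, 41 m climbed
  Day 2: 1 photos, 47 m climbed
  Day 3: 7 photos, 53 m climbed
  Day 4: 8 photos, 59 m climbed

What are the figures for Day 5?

15 photos, 65 m climbed

Photos: each term is the sum of the two before it; 6, 1, 7, 8 → 15.
M climbed goes 41, 47, 53, 59 → 65 (+6 each step).
Combining the parts gives 15 photos, 65 m climbed.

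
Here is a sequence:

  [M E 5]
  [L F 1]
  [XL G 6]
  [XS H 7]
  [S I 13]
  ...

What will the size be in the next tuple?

Size — runs through clothing sizes XS→XL: M, L, XL, XS, S → M.

M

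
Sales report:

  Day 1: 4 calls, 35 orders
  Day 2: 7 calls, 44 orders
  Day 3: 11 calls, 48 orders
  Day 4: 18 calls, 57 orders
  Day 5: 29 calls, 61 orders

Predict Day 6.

Calls: each term is the sum of the two before it; 4, 7, 11, 18, 29 → 47.
Orders: 35, 44, 48, 57, 61 → 70 (alternating steps +9, +4, +9, +4, …).
Combining the parts gives 47 calls, 70 orders.

47 calls, 70 orders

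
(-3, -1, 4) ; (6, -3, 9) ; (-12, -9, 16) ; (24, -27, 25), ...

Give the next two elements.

First component: ×(-2) each step, so -3, 6, -12, 24 → -48 → 96.
Second component — ×3 each step: -1, -3, -9, -27 → -81 → -243.
For the third component, perfect squares: 2², 3², 4², …: 4, 9, 16, 25 → 36 → 49.
Putting the parts together: (-48, -81, 36) and then (96, -243, 49).

(-48, -81, 36), (96, -243, 49)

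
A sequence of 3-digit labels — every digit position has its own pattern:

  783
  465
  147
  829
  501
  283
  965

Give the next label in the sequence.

First digit — −3 each step, mod 10: 7, 4, 1, 8, 5, 2, 9 → 6.
Second digit — −2 each step, mod 10: 8, 6, 4, 2, 0, 8, 6 → 4.
Third digit: +2 each step, mod 10, so 3, 5, 7, 9, 1, 3, 5 → 7.
Putting it together: 647.

647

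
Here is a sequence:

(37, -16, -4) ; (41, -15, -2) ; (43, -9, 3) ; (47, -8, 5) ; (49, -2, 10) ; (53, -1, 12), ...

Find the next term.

(55, 5, 17)

For the first entry, alternating steps +4, +2, +4, +2, …: 37, 41, 43, 47, 49, 53 → 55.
Second entry: alternating steps +1, +6, +1, +6, …; -16, -15, -9, -8, -2, -1 → 5.
Third entry: alternating steps +2, +5, +2, +5, …, so -4, -2, 3, 5, 10, 12 → 17.
So the next term is (55, 5, 17).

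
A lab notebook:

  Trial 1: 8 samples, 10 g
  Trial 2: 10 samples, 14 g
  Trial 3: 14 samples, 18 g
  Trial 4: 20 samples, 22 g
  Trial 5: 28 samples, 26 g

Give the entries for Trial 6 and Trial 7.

Samples: differences are 2, 4, 6, … (increasing by 2 each time); 8, 10, 14, 20, 28 → 38 → 50.
G: 10, 14, 18, 22, 26 → 30 → 34 (+4 each step).
Putting the parts together: 38 samples, 30 g and then 50 samples, 34 g.

38 samples, 30 g; 50 samples, 34 g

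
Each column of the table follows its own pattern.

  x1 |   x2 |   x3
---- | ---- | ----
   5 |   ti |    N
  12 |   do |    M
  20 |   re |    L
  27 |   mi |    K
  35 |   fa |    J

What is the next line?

42  sol  I

Column x1 — alternating steps +7, +8, +7, +8, …: 5, 12, 20, 27, 35 → 42.
Column x2: runs through the solfège scale do→ti; ti, do, re, mi, fa → sol.
For the column x3, letters move back 1 place in the alphabet: N, M, L, K, J → I.
Combining the parts gives 42  sol  I.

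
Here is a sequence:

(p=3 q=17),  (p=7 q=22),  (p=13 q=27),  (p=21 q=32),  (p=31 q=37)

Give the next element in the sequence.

(p=43 q=42)

P goes 3, 7, 13, 21, 31 → 43 (differences are 4, 6, 8, … (increasing by 2 each time)).
Q: +5 each step, so 17, 22, 27, 32, 37 → 42.
Combining the parts gives (p=43 q=42).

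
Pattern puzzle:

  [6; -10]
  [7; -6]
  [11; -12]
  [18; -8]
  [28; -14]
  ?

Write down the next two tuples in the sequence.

[41; -10], [57; -16]

First value goes 6, 7, 11, 18, 28 → 41 → 57 (differences are 1, 4, 7, … (increasing by 3 each time)).
Second value: -10, -6, -12, -8, -14 → -10 → -16 (alternating steps +4, −6, +4, −6, …).
So the next two tuples are [41; -10] and [57; -16].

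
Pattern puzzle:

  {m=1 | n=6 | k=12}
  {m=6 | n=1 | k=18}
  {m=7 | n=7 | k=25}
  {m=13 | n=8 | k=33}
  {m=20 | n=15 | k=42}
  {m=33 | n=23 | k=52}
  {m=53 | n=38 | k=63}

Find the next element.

For the m, each term is the sum of the two before it: 1, 6, 7, 13, 20, 33, 53 → 86.
N: each term is the sum of the two before it; 6, 1, 7, 8, 15, 23, 38 → 61.
For the k, differences are 6, 7, 8, … (increasing by 1 each time): 12, 18, 25, 33, 42, 52, 63 → 75.
So the next element is {m=86 | n=61 | k=75}.

{m=86 | n=61 | k=75}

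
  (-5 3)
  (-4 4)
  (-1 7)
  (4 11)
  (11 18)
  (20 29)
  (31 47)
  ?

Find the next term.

(44 76)

First part: differences are 1, 3, 5, … (increasing by 2 each time); -5, -4, -1, 4, 11, 20, 31 → 44.
Second part: each term is the sum of the two before it, so 3, 4, 7, 11, 18, 29, 47 → 76.
So the next term is (44 76).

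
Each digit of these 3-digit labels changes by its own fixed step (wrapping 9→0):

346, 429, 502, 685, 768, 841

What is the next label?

First digit: +1 each step, mod 10; 3, 4, 5, 6, 7, 8 → 9.
For the second digit, −2 each step, mod 10: 4, 2, 0, 8, 6, 4 → 2.
Third digit: +3 each step, mod 10; 6, 9, 2, 5, 8, 1 → 4.
So the next label is 924.

924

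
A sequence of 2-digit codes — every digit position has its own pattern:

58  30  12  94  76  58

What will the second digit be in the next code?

0

First digit: 5, 3, 1, 9, 7, 5 → 3 (−2 each step, mod 10).
Second digit — +2 each step, mod 10: 8, 0, 2, 4, 6, 8 → 0.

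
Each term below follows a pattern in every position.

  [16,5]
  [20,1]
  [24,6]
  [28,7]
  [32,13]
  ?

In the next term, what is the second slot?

First slot: 16, 20, 24, 28, 32 → 36 (+4 each step).
Second slot — each term is the sum of the two before it: 5, 1, 6, 7, 13 → 20.

20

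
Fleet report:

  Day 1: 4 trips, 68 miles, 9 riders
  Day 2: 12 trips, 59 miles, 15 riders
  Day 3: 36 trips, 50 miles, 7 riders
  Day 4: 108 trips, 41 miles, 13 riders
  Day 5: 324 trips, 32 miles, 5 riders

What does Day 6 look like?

972 trips, 23 miles, 11 riders

For the trips, ×3 each step: 4, 12, 36, 108, 324 → 972.
Miles: 68, 59, 50, 41, 32 → 23 (−9 each step).
Riders — alternating steps +6, −8, +6, −8, …: 9, 15, 7, 13, 5 → 11.
So the next row is 972 trips, 23 miles, 11 riders.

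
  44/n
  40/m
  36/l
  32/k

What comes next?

First component: −4 each step, so 44, 40, 36, 32 → 28.
For the letter, letters move back 1 place in the alphabet: n, m, l, k → j.
Putting it together: 28/j.

28/j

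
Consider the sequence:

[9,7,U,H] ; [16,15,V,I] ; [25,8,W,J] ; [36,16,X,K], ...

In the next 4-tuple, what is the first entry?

49

First entry: perfect squares: 3², 4², 5², …, so 9, 16, 25, 36 → 49.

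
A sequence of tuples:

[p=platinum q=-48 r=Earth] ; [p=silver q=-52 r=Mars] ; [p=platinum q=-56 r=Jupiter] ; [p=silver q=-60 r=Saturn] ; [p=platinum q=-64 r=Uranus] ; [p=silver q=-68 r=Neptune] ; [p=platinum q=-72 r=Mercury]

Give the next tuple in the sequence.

[p=silver q=-76 r=Venus]

P goes platinum, silver, platinum, silver, platinum, silver, platinum → silver (alternates platinum ↔ silver).
Q goes -48, -52, -56, -60, -64, -68, -72 → -76 (−4 each step).
R — runs through the planets Mercury→Neptune: Earth, Mars, Jupiter, Saturn, Uranus, Neptune, Mercury → Venus.
So the next tuple is [p=silver q=-76 r=Venus].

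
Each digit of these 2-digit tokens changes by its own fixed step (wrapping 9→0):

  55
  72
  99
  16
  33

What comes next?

50

First digit — +2 each step, mod 10: 5, 7, 9, 1, 3 → 5.
Second digit: 5, 2, 9, 6, 3 → 0 (−3 each step, mod 10).
Putting it together: 50.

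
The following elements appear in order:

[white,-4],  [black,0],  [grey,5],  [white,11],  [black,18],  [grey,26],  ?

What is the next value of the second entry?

35

Second entry — differences are 4, 5, 6, … (increasing by 1 each time): -4, 0, 5, 11, 18, 26 → 35.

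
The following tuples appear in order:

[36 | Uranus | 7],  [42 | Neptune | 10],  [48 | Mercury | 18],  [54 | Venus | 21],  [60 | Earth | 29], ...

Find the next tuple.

First slot — +6 each step: 36, 42, 48, 54, 60 → 66.
For the planet, runs through the planets Mercury→Neptune: Uranus, Neptune, Mercury, Venus, Earth → Mars.
For the third slot, alternating steps +3, +8, +3, +8, …: 7, 10, 18, 21, 29 → 32.
Combining the parts gives [66 | Mars | 32].

[66 | Mars | 32]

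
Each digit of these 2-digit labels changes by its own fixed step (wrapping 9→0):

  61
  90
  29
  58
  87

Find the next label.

First digit — +3 each step, mod 10: 6, 9, 2, 5, 8 → 1.
Second digit goes 1, 0, 9, 8, 7 → 6 (−1 each step, mod 10).
So the next label is 16.

16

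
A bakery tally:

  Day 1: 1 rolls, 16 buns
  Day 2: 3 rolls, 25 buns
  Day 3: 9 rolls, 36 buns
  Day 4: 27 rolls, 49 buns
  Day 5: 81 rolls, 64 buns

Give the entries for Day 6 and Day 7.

243 rolls, 81 buns; 729 rolls, 100 buns

Rolls: ×3 each step, so 1, 3, 9, 27, 81 → 243 → 729.
Buns: perfect squares: 4², 5², 6², …; 16, 25, 36, 49, 64 → 81 → 100.
Putting the parts together: 243 rolls, 81 buns and then 729 rolls, 100 buns.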